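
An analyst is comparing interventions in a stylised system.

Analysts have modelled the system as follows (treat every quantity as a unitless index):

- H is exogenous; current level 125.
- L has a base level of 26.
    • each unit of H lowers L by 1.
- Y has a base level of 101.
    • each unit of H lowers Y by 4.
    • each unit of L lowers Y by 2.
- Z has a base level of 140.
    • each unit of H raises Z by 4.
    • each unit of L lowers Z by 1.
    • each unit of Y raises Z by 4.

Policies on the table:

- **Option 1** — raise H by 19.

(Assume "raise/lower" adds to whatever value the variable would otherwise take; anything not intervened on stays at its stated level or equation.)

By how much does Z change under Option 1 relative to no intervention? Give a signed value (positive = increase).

-57

Baseline:
  H = 125
  L = 26 − 125 = -99
  Y = 101 − 4·125 − 2·(-99) = -201
  Z = 140 + 4·125 − (-99) + 4·(-201) = -65
Option 1 (H + 19):
  H = 125 + 19 = 144
  L = 26 − 144 = -118
  Y = 101 − 4·144 − 2·(-118) = -239
  Z = 140 + 4·144 − (-118) + 4·(-239) = -122
Change in Z: -122 − (-65) = -57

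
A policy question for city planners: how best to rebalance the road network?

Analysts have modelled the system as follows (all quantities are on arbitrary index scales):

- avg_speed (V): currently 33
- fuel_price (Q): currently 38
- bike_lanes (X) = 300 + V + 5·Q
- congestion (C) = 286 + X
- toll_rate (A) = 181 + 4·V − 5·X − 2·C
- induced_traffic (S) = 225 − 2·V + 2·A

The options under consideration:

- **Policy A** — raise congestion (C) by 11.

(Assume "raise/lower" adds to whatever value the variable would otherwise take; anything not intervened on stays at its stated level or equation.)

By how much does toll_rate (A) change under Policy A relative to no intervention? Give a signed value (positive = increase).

-22

Baseline:
  V = 33
  Q = 38
  X = 300 + 33 + 5·38 = 523
  C = 286 + 523 = 809
  A = 181 + 4·33 − 5·523 − 2·809 = -3920
Policy A (C + 11):
  V = 33
  Q = 38
  X = 300 + 33 + 5·38 = 523
  C = 286 + 523 (+11 from intervention) = 820
  A = 181 + 4·33 − 5·523 − 2·820 = -3942
Change in A: -3942 − (-3920) = -22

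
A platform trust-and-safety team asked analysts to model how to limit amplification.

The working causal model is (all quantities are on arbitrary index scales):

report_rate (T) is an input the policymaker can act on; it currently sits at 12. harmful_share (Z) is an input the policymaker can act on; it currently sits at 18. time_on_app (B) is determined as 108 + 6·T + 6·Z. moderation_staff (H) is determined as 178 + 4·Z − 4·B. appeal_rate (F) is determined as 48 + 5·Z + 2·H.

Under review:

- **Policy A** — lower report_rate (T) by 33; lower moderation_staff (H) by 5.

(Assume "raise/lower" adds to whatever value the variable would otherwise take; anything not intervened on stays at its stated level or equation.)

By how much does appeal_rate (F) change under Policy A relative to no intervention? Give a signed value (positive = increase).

1574

Baseline:
  T = 12
  Z = 18
  B = 108 + 6·12 + 6·18 = 288
  H = 178 + 4·18 − 4·288 = -902
  F = 48 + 5·18 + 2·(-902) = -1666
Policy A (T − 33, H − 5):
  T = 12 − 33 = -21
  Z = 18
  B = 108 + 6·(-21) + 6·18 = 90
  H = 178 + 4·18 − 4·90 (−5 from intervention) = -115
  F = 48 + 5·18 + 2·(-115) = -92
Change in F: -92 − (-1666) = 1574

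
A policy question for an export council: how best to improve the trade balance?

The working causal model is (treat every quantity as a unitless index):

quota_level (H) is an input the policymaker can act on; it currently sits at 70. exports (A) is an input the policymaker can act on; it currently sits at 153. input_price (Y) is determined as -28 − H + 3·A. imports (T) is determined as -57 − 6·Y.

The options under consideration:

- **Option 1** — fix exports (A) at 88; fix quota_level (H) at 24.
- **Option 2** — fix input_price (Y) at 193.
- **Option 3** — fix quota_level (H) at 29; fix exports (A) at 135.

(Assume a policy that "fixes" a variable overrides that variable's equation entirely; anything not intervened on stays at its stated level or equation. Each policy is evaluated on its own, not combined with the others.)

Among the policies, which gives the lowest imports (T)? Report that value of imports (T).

-2145

Option 1 (A := 88, H := 24):
  H = 24
  A = 88
  Y = -28 − 24 + 3·88 = 212
  T = -57 − 6·212 = -1329
Option 2 (Y := 193):
  H = 70
  A = 153
  Y = 193
  T = -57 − 6·193 = -1215
Option 3 (H := 29, A := 135):
  H = 29
  A = 135
  Y = -28 − 29 + 3·135 = 348
  T = -57 − 6·348 = -2145
Comparing — Option 1: T=-1329, Option 2: T=-1215, Option 3: T=-2145. Lowest is -2145 (Option 3).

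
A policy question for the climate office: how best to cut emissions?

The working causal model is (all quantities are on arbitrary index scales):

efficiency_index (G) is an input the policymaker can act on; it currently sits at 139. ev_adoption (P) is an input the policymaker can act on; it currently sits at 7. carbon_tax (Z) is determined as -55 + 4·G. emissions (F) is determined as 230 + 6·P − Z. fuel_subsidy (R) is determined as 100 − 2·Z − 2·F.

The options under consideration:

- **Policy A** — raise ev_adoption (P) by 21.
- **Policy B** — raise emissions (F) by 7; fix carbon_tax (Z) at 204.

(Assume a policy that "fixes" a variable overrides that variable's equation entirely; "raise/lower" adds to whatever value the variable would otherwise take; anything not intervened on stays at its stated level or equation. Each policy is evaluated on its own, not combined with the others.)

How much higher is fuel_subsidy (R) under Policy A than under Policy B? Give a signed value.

Policy A (P + 21):
  G = 139
  P = 7 + 21 = 28
  Z = -55 + 4·139 = 501
  F = 230 + 6·28 − 501 = -103
  R = 100 − 2·501 − 2·(-103) = -696
Policy B (F + 7, Z := 204):
  G = 139
  P = 7
  Z = 204
  F = 230 + 6·7 − 204 (+7 from intervention) = 75
  R = 100 − 2·204 − 2·75 = -458
R: -696 − (-458) = -238

-238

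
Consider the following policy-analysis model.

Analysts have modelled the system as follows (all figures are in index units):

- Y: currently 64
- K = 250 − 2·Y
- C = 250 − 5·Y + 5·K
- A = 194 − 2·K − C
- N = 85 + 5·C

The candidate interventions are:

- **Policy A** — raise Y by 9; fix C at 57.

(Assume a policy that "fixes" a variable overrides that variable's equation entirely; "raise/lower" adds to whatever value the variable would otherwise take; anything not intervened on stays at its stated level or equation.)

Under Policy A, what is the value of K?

Policy A (Y + 9, C := 57):
  Y = 64 + 9 = 73
  K = 250 − 2·73 = 104

104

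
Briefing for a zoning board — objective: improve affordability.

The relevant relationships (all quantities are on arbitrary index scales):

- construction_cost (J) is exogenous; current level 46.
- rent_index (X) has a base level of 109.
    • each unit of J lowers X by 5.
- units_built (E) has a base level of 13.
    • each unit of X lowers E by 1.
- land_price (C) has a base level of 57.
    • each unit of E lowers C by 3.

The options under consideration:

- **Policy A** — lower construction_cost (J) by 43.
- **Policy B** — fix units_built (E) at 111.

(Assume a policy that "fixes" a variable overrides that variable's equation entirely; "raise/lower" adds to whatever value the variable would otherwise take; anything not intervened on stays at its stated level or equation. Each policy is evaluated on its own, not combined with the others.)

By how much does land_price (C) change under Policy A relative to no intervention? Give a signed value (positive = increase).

645

Baseline:
  J = 46
  X = 109 − 5·46 = -121
  E = 13 − (-121) = 134
  C = 57 − 3·134 = -345
Policy A (J − 43):
  J = 46 − 43 = 3
  X = 109 − 5·3 = 94
  E = 13 − 94 = -81
  C = 57 − 3·(-81) = 300
Change in C: 300 − (-345) = 645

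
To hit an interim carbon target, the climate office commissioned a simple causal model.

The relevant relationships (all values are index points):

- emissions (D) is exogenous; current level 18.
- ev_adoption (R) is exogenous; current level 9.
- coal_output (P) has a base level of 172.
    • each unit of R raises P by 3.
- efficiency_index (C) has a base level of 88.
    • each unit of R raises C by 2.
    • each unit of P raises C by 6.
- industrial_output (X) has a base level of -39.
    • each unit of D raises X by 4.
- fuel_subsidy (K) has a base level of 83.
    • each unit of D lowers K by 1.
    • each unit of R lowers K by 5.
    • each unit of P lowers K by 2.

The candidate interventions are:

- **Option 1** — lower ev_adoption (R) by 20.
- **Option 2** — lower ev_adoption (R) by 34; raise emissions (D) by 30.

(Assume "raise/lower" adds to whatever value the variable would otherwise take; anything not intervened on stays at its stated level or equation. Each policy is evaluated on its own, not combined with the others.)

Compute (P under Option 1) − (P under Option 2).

Option 1 (R − 20):
  R = 9 − 20 = -11
  P = 172 + 3·(-11) = 139
Option 2 (R − 34, D + 30):
  R = 9 − 34 = -25
  P = 172 + 3·(-25) = 97
P: 139 − 97 = 42

42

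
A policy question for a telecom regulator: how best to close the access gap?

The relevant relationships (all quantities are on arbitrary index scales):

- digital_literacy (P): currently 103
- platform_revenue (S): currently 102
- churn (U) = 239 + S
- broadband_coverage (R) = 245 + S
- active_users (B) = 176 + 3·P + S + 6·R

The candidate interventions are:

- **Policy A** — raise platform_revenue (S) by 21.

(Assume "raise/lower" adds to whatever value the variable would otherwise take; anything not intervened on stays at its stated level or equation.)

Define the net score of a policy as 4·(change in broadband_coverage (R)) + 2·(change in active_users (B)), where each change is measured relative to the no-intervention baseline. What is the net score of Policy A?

Baseline:
  P = 103
  S = 102
  R = 245 + 102 = 347
  B = 176 + 3·103 + 102 + 6·347 = 2669
Policy A (S + 21):
  P = 103
  S = 102 + 21 = 123
  R = 245 + 123 = 368
  B = 176 + 3·103 + 123 + 6·368 = 2816
ΔR = 368 − 347 = 21; ΔB = 2816 − 2669 = 147
Score = 4·21 + 2·147 = 378

378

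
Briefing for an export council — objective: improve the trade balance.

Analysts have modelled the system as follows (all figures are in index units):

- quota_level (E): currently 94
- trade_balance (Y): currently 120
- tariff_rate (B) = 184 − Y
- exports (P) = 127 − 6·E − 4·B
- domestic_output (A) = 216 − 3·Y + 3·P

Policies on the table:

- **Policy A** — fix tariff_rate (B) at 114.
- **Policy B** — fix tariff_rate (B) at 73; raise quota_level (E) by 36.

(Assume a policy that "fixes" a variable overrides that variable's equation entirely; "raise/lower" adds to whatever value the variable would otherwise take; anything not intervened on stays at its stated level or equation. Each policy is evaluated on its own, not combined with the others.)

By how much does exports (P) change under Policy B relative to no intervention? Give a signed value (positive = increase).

-252

Baseline:
  E = 94
  Y = 120
  B = 184 − 120 = 64
  P = 127 − 6·94 − 4·64 = -693
Policy B (B := 73, E + 36):
  E = 94 + 36 = 130
  Y = 120
  B = 73
  P = 127 − 6·130 − 4·73 = -945
Change in P: -945 − (-693) = -252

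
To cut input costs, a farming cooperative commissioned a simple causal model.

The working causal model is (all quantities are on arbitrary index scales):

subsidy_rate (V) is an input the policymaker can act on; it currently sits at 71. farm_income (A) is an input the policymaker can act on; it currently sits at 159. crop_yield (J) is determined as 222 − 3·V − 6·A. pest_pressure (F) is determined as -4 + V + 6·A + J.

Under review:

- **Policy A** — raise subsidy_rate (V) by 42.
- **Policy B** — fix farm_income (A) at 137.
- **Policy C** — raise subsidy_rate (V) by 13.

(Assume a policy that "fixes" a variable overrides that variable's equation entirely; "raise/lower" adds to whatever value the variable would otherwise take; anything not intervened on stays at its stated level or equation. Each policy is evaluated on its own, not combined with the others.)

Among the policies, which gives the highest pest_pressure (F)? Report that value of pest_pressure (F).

Policy A (V + 42):
  V = 71 + 42 = 113
  A = 159
  J = 222 − 3·113 − 6·159 = -1071
  F = -4 + 113 + 6·159 + (-1071) = -8
Policy B (A := 137):
  V = 71
  A = 137
  J = 222 − 3·71 − 6·137 = -813
  F = -4 + 71 + 6·137 + (-813) = 76
Policy C (V + 13):
  V = 71 + 13 = 84
  A = 159
  J = 222 − 3·84 − 6·159 = -984
  F = -4 + 84 + 6·159 + (-984) = 50
Comparing — Policy A: F=-8, Policy B: F=76, Policy C: F=50. Highest is 76 (Policy B).

76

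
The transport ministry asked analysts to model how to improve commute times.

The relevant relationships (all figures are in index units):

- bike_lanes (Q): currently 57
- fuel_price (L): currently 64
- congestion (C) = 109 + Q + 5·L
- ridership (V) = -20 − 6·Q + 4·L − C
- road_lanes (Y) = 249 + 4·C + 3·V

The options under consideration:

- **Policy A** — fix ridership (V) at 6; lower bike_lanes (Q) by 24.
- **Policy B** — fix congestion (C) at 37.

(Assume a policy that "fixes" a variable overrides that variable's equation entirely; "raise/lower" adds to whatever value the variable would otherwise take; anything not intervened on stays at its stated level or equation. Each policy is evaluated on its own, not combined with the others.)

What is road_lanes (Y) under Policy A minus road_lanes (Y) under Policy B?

Policy A (V := 6, Q − 24):
  Q = 57 − 24 = 33
  L = 64
  C = 109 + 33 + 5·64 = 462
  V = 6
  Y = 249 + 4·462 + 3·6 = 2115
Policy B (C := 37):
  Q = 57
  L = 64
  C = 37
  V = -20 − 6·57 + 4·64 − 37 = -143
  Y = 249 + 4·37 + 3·(-143) = -32
Y: 2115 − (-32) = 2147

2147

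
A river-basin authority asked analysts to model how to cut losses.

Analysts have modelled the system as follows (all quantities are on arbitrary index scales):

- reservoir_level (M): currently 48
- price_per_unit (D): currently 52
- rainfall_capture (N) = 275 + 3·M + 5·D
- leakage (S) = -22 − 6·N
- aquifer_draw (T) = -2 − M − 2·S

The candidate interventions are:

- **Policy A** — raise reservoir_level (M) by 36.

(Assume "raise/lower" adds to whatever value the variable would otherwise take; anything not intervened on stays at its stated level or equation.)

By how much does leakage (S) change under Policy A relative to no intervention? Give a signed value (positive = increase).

Baseline:
  M = 48
  D = 52
  N = 275 + 3·48 + 5·52 = 679
  S = -22 − 6·679 = -4096
Policy A (M + 36):
  M = 48 + 36 = 84
  D = 52
  N = 275 + 3·84 + 5·52 = 787
  S = -22 − 6·787 = -4744
Change in S: -4744 − (-4096) = -648

-648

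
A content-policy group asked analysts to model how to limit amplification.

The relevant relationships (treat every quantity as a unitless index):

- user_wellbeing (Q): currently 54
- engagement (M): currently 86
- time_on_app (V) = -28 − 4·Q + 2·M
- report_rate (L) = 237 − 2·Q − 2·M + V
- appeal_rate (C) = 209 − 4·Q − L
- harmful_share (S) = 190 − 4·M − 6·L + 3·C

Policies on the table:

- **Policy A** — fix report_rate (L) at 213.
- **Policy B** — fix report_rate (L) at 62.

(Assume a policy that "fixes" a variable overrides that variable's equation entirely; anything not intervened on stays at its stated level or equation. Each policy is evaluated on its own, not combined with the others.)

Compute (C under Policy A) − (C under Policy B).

-151

Policy A (L := 213):
  Q = 54
  M = 86
  V = -28 − 4·54 + 2·86 = -72
  L = 213
  C = 209 − 4·54 − 213 = -220
Policy B (L := 62):
  Q = 54
  M = 86
  V = -28 − 4·54 + 2·86 = -72
  L = 62
  C = 209 − 4·54 − 62 = -69
C: -220 − (-69) = -151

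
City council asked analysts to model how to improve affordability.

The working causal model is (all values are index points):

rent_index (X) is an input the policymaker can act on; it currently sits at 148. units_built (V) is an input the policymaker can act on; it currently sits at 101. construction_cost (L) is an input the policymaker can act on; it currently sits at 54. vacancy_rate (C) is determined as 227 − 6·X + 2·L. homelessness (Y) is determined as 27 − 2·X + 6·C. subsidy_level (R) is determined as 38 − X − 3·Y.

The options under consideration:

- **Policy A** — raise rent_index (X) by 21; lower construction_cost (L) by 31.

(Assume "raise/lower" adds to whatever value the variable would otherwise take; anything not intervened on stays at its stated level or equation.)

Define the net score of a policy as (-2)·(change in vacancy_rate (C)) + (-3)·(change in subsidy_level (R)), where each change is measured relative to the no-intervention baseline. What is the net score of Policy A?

Baseline:
  X = 148
  L = 54
  C = 227 − 6·148 + 2·54 = -553
  Y = 27 − 2·148 + 6·(-553) = -3587
  R = 38 − 148 − 3·(-3587) = 10651
Policy A (X + 21, L − 31):
  X = 148 + 21 = 169
  L = 54 − 31 = 23
  C = 227 − 6·169 + 2·23 = -741
  Y = 27 − 2·169 + 6·(-741) = -4757
  R = 38 − 169 − 3·(-4757) = 14140
ΔC = -741 − (-553) = -188; ΔR = 14140 − 10651 = 3489
Score = (-2)·(-188) + (-3)·3489 = -10091

-10091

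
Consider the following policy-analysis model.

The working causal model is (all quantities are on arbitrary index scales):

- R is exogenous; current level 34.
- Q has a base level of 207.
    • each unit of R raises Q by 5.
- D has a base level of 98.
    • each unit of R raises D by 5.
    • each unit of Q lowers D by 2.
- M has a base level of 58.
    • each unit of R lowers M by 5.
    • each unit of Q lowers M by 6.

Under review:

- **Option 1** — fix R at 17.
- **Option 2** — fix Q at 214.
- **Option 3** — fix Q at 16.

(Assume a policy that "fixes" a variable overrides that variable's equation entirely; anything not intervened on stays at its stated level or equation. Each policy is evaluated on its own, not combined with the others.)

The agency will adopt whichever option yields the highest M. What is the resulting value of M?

-208

Option 1 (R := 17):
  R = 17
  Q = 207 + 5·17 = 292
  M = 58 − 5·17 − 6·292 = -1779
Option 2 (Q := 214):
  R = 34
  Q = 214
  M = 58 − 5·34 − 6·214 = -1396
Option 3 (Q := 16):
  R = 34
  Q = 16
  M = 58 − 5·34 − 6·16 = -208
Comparing — Option 1: M=-1779, Option 2: M=-1396, Option 3: M=-208. Highest is -208 (Option 3).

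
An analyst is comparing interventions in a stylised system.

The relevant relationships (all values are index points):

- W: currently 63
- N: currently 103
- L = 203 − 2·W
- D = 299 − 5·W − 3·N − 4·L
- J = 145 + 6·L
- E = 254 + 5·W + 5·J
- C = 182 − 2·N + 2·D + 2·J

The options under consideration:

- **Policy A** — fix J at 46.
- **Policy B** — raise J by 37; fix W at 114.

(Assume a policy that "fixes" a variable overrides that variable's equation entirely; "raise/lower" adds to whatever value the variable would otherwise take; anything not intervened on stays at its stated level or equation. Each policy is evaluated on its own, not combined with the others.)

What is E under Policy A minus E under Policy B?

Policy A (J := 46):
  W = 63
  L = 203 − 2·63 = 77
  J = 46
  E = 254 + 5·63 + 5·46 = 799
Policy B (J + 37, W := 114):
  W = 114
  L = 203 − 2·114 = -25
  J = 145 + 6·(-25) (+37 from intervention) = 32
  E = 254 + 5·114 + 5·32 = 984
E: 799 − 984 = -185

-185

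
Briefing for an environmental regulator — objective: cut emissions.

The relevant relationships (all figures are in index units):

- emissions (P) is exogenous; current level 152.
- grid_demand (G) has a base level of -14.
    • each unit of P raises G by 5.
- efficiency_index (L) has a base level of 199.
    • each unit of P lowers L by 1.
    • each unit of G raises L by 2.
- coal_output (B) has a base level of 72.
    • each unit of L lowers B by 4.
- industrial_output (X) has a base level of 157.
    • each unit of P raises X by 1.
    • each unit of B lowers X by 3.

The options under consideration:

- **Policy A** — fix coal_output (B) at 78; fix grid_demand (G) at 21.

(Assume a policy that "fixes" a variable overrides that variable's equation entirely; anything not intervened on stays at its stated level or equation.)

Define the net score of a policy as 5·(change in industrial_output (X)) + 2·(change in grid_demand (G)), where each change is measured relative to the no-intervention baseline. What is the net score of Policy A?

Baseline:
  P = 152
  G = -14 + 5·152 = 746
  L = 199 − 152 + 2·746 = 1539
  B = 72 − 4·1539 = -6084
  X = 157 + 152 − 3·(-6084) = 18561
Policy A (B := 78, G := 21):
  P = 152
  G = 21
  L = 199 − 152 + 2·21 = 89
  B = 78
  X = 157 + 152 − 3·78 = 75
ΔX = 75 − 18561 = -18486; ΔG = 21 − 746 = -725
Score = 5·(-18486) + 2·(-725) = -93880

-93880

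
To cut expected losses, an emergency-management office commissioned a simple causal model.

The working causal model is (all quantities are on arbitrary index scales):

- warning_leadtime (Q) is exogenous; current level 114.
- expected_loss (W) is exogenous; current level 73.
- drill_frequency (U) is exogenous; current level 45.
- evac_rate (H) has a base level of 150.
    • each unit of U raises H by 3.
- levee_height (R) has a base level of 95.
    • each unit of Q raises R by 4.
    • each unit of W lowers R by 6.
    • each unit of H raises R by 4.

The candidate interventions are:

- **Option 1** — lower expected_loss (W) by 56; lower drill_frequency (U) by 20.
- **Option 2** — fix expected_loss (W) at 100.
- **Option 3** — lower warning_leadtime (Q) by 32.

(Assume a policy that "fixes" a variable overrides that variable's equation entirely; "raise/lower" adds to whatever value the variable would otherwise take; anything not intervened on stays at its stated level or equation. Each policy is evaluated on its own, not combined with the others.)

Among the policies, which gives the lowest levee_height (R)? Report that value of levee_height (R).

Option 1 (W − 56, U − 20):
  Q = 114
  W = 73 − 56 = 17
  U = 45 − 20 = 25
  H = 150 + 3·25 = 225
  R = 95 + 4·114 − 6·17 + 4·225 = 1349
Option 2 (W := 100):
  Q = 114
  W = 100
  U = 45
  H = 150 + 3·45 = 285
  R = 95 + 4·114 − 6·100 + 4·285 = 1091
Option 3 (Q − 32):
  Q = 114 − 32 = 82
  W = 73
  U = 45
  H = 150 + 3·45 = 285
  R = 95 + 4·82 − 6·73 + 4·285 = 1125
Comparing — Option 1: R=1349, Option 2: R=1091, Option 3: R=1125. Lowest is 1091 (Option 2).

1091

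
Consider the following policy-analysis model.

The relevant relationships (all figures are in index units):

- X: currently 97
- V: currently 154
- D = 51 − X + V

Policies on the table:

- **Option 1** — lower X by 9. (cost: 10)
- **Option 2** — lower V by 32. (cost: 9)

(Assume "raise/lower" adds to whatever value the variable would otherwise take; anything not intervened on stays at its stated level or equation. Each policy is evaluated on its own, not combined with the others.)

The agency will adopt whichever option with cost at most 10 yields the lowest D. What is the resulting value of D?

76

Option 1 (X − 9):
  X = 97 − 9 = 88
  V = 154
  D = 51 − 88 + 154 = 117
Option 2 (V − 32):
  X = 97
  V = 154 − 32 = 122
  D = 51 − 97 + 122 = 76
Comparing — Option 1: D=117, Option 2: D=76. Lowest is 76 (Option 2).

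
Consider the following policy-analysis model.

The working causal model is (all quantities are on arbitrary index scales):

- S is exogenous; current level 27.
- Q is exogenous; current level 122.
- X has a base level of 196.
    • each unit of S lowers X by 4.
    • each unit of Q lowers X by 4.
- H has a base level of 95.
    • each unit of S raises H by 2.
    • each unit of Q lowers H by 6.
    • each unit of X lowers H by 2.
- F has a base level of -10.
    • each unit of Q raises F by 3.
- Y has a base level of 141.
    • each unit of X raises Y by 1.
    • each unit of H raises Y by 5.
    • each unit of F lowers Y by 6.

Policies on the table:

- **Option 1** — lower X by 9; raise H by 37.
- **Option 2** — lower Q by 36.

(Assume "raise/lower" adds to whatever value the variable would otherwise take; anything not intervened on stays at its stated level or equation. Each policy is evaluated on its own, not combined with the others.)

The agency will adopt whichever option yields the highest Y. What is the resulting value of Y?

-878

Option 1 (X − 9, H + 37):
  S = 27
  Q = 122
  X = 196 − 4·27 − 4·122 (−9 from intervention) = -409
  H = 95 + 2·27 − 6·122 − 2·(-409) (+37 from intervention) = 272
  F = -10 + 3·122 = 356
  Y = 141 + (-409) + 5·272 − 6·356 = -1044
Option 2 (Q − 36):
  S = 27
  Q = 122 − 36 = 86
  X = 196 − 4·27 − 4·86 = -256
  H = 95 + 2·27 − 6·86 − 2·(-256) = 145
  F = -10 + 3·86 = 248
  Y = 141 + (-256) + 5·145 − 6·248 = -878
Comparing — Option 1: Y=-1044, Option 2: Y=-878. Highest is -878 (Option 2).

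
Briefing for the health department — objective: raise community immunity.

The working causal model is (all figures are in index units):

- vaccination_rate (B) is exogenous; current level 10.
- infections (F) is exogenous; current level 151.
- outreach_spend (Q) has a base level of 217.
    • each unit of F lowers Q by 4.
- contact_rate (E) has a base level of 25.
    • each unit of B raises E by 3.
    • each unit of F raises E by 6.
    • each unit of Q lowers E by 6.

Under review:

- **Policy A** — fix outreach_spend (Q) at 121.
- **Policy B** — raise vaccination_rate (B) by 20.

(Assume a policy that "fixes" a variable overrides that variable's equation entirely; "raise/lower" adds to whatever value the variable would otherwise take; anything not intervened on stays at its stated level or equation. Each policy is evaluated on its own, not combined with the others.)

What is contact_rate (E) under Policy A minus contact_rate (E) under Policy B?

-3108

Policy A (Q := 121):
  B = 10
  F = 151
  Q = 121
  E = 25 + 3·10 + 6·151 − 6·121 = 235
Policy B (B + 20):
  B = 10 + 20 = 30
  F = 151
  Q = 217 − 4·151 = -387
  E = 25 + 3·30 + 6·151 − 6·(-387) = 3343
E: 235 − 3343 = -3108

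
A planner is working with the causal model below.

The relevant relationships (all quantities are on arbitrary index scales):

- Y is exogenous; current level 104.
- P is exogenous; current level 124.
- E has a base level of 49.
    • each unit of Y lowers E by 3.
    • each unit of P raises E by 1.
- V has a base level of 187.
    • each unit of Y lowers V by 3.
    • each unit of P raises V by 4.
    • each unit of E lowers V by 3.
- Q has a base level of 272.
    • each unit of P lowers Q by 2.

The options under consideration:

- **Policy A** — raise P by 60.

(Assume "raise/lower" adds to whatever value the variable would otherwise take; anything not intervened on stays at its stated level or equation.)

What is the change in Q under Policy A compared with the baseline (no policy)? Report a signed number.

Baseline:
  P = 124
  Q = 272 − 2·124 = 24
Policy A (P + 60):
  P = 124 + 60 = 184
  Q = 272 − 2·184 = -96
Change in Q: -96 − 24 = -120

-120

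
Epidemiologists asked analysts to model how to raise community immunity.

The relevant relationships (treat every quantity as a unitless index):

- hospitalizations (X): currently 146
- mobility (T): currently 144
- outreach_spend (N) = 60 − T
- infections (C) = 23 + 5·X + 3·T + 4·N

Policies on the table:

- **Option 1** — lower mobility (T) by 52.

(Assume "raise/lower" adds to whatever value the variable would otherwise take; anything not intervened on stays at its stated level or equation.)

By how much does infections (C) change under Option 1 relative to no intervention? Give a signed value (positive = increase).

52

Baseline:
  X = 146
  T = 144
  N = 60 − 144 = -84
  C = 23 + 5·146 + 3·144 + 4·(-84) = 849
Option 1 (T − 52):
  X = 146
  T = 144 − 52 = 92
  N = 60 − 92 = -32
  C = 23 + 5·146 + 3·92 + 4·(-32) = 901
Change in C: 901 − 849 = 52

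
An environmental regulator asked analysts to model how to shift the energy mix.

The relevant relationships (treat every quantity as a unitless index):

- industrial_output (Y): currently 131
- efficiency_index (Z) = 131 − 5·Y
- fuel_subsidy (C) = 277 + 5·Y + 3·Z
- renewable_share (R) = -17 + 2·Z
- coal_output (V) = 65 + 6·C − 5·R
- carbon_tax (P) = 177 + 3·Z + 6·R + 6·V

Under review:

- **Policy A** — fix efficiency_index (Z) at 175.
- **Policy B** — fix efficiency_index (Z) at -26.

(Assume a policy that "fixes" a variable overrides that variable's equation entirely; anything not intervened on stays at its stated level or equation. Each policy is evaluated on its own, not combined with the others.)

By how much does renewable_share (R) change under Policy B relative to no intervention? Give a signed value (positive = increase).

996

Baseline:
  Y = 131
  Z = 131 − 5·131 = -524
  R = -17 + 2·(-524) = -1065
Policy B (Z := -26):
  Y = 131
  Z = -26
  R = -17 + 2·(-26) = -69
Change in R: -69 − (-1065) = 996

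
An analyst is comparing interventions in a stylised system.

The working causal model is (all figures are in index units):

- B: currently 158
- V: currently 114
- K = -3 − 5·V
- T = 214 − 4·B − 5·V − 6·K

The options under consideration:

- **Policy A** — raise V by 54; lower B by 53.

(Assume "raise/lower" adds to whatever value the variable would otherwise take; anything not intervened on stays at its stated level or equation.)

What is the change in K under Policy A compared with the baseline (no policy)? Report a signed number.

Baseline:
  V = 114
  K = -3 − 5·114 = -573
Policy A (V + 54, B − 53):
  V = 114 + 54 = 168
  K = -3 − 5·168 = -843
Change in K: -843 − (-573) = -270

-270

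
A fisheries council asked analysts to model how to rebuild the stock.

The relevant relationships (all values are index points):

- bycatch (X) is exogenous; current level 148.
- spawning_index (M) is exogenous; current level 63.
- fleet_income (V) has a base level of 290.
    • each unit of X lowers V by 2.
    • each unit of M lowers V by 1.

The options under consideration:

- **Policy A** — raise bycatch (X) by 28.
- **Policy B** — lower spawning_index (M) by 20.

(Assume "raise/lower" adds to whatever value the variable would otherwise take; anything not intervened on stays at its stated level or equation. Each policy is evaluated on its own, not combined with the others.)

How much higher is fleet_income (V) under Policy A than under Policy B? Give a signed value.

-76

Policy A (X + 28):
  X = 148 + 28 = 176
  M = 63
  V = 290 − 2·176 − 63 = -125
Policy B (M − 20):
  X = 148
  M = 63 − 20 = 43
  V = 290 − 2·148 − 43 = -49
V: -125 − (-49) = -76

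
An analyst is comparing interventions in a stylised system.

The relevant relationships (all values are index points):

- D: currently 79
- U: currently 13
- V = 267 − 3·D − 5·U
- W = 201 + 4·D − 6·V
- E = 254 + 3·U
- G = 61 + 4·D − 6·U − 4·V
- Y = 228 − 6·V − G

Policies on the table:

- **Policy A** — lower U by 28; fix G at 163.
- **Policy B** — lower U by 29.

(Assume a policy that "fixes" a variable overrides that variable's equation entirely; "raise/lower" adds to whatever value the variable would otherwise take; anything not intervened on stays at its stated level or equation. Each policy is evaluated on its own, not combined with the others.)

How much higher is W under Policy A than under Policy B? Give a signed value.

Policy A (U − 28, G := 163):
  D = 79
  U = 13 − 28 = -15
  V = 267 − 3·79 − 5·(-15) = 105
  W = 201 + 4·79 − 6·105 = -113
Policy B (U − 29):
  D = 79
  U = 13 − 29 = -16
  V = 267 − 3·79 − 5·(-16) = 110
  W = 201 + 4·79 − 6·110 = -143
W: -113 − (-143) = 30

30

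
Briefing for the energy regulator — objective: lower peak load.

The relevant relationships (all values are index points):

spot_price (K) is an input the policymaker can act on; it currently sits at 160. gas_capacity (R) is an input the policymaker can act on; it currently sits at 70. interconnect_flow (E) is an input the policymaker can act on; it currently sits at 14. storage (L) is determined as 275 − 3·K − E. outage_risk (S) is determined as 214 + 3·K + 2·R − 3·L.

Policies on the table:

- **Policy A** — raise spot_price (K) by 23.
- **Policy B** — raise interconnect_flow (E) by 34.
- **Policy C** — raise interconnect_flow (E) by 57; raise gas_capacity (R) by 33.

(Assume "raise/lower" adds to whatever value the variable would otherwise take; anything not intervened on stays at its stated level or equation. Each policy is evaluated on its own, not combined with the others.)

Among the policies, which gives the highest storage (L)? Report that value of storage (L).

Policy A (K + 23):
  K = 160 + 23 = 183
  E = 14
  L = 275 − 3·183 − 14 = -288
Policy B (E + 34):
  K = 160
  E = 14 + 34 = 48
  L = 275 − 3·160 − 48 = -253
Policy C (E + 57, R + 33):
  K = 160
  E = 14 + 57 = 71
  L = 275 − 3·160 − 71 = -276
Comparing — Policy A: L=-288, Policy B: L=-253, Policy C: L=-276. Highest is -253 (Policy B).

-253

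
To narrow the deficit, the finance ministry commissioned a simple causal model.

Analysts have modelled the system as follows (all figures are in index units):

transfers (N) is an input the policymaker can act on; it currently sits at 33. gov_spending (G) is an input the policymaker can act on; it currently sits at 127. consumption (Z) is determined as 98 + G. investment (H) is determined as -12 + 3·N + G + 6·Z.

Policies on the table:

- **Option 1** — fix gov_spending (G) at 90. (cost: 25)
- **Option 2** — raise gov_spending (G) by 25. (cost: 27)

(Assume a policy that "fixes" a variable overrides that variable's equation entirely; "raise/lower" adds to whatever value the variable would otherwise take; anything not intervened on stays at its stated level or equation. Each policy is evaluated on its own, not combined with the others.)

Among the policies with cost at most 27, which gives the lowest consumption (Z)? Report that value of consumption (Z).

188

Option 1 (G := 90):
  G = 90
  Z = 98 + 90 = 188
Option 2 (G + 25):
  G = 127 + 25 = 152
  Z = 98 + 152 = 250
Comparing — Option 1: Z=188, Option 2: Z=250. Lowest is 188 (Option 1).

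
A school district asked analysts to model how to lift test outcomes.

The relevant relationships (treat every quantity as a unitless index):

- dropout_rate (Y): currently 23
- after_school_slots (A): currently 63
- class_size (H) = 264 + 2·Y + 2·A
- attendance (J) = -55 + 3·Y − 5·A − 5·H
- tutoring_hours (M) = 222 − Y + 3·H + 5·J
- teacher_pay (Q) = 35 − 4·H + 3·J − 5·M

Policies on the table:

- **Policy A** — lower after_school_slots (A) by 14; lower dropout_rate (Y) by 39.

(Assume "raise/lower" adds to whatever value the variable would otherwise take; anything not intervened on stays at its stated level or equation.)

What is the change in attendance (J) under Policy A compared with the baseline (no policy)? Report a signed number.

483

Baseline:
  Y = 23
  A = 63
  H = 264 + 2·23 + 2·63 = 436
  J = -55 + 3·23 − 5·63 − 5·436 = -2481
Policy A (A − 14, Y − 39):
  Y = 23 − 39 = -16
  A = 63 − 14 = 49
  H = 264 + 2·(-16) + 2·49 = 330
  J = -55 + 3·(-16) − 5·49 − 5·330 = -1998
Change in J: -1998 − (-2481) = 483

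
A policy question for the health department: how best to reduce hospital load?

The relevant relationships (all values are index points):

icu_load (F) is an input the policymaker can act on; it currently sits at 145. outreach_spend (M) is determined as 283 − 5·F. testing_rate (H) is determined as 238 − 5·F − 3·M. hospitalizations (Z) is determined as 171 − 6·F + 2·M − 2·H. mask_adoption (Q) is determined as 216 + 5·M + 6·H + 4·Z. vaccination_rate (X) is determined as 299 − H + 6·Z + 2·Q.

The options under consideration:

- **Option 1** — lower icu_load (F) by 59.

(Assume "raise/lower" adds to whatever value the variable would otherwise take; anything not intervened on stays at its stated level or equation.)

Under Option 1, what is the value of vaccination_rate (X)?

Option 1 (F − 59):
  F = 145 − 59 = 86
  M = 283 − 5·86 = -147
  H = 238 − 5·86 − 3·(-147) = 249
  Z = 171 − 6·86 + 2·(-147) − 2·249 = -1137
  Q = 216 + 5·(-147) + 6·249 + 4·(-1137) = -3573
  X = 299 − 249 + 6·(-1137) + 2·(-3573) = -13918

-13918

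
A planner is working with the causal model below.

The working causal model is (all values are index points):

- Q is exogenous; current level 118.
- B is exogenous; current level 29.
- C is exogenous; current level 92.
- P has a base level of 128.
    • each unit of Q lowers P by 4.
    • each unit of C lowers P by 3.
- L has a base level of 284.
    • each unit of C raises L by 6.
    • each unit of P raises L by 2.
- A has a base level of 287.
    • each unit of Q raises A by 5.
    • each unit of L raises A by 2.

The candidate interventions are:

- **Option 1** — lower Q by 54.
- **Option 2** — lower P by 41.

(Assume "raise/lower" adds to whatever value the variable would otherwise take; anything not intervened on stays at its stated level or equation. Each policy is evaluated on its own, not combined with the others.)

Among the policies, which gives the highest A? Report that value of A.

Option 1 (Q − 54):
  Q = 118 − 54 = 64
  C = 92
  P = 128 − 4·64 − 3·92 = -404
  L = 284 + 6·92 + 2·(-404) = 28
  A = 287 + 5·64 + 2·28 = 663
Option 2 (P − 41):
  Q = 118
  C = 92
  P = 128 − 4·118 − 3·92 (−41 from intervention) = -661
  L = 284 + 6·92 + 2·(-661) = -486
  A = 287 + 5·118 + 2·(-486) = -95
Comparing — Option 1: A=663, Option 2: A=-95. Highest is 663 (Option 1).

663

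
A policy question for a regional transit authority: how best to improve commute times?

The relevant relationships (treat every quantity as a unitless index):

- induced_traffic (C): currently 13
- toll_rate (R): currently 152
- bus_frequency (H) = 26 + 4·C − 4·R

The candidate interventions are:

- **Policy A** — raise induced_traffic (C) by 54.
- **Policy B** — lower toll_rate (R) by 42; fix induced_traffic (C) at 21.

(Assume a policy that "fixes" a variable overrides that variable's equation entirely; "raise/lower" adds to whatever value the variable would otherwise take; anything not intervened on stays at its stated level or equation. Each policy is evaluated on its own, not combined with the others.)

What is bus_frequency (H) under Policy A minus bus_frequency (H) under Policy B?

16

Policy A (C + 54):
  C = 13 + 54 = 67
  R = 152
  H = 26 + 4·67 − 4·152 = -314
Policy B (R − 42, C := 21):
  C = 21
  R = 152 − 42 = 110
  H = 26 + 4·21 − 4·110 = -330
H: -314 − (-330) = 16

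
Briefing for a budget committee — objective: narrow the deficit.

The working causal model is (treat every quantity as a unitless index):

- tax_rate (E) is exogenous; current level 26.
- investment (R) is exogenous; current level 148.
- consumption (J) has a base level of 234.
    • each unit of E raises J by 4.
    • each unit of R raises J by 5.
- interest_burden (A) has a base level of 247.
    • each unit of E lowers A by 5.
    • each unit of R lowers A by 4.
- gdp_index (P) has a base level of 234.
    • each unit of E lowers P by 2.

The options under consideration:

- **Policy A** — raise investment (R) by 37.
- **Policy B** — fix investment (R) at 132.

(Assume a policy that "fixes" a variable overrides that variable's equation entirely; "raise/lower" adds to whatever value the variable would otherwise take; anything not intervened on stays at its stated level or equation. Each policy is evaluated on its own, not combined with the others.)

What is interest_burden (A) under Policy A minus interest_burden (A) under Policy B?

-212

Policy A (R + 37):
  E = 26
  R = 148 + 37 = 185
  A = 247 − 5·26 − 4·185 = -623
Policy B (R := 132):
  E = 26
  R = 132
  A = 247 − 5·26 − 4·132 = -411
A: -623 − (-411) = -212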